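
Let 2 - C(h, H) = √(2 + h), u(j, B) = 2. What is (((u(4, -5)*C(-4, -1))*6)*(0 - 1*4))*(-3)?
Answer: 288 - 144*I*√2 ≈ 288.0 - 203.65*I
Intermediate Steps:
C(h, H) = 2 - √(2 + h)
(((u(4, -5)*C(-4, -1))*6)*(0 - 1*4))*(-3) = (((2*(2 - √(2 - 4)))*6)*(0 - 1*4))*(-3) = (((2*(2 - √(-2)))*6)*(0 - 4))*(-3) = (((2*(2 - I*√2))*6)*(-4))*(-3) = (((4 - 2*I*√2)*6)*(-4))*(-3) = ((24 - 12*I*√2)*(-4))*(-3) = (-96 + 48*I*√2)*(-3) = 288 - 144*I*√2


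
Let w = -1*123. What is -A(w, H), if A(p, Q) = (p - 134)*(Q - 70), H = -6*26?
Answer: -58082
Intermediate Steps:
w = -123
H = -156
A(p, Q) = (-134 + p)*(-70 + Q)
-A(w, H) = -(9380 - 134*(-156) - 70*(-123) - 156*(-123)) = -(9380 + 20904 + 8610 + 19188) = -1*58082 = -58082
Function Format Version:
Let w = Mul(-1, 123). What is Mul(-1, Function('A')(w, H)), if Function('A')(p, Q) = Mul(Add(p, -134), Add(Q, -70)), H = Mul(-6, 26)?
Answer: -58082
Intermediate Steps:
w = -123
H = -156
Function('A')(p, Q) = Mul(Add(-134, p), Add(-70, Q))
Mul(-1, Function('A')(w, H)) = Mul(-1, Add(9380, Mul(-134, -156), Mul(-70, -123), Mul(-156, -123))) = Mul(-1, Add(9380, 20904, 8610, 19188)) = Mul(-1, 58082) = -58082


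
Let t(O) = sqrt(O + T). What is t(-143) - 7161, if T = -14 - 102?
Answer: -7161 + I*sqrt(259) ≈ -7161.0 + 16.093*I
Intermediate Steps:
T = -116
t(O) = sqrt(-116 + O) (t(O) = sqrt(O - 116) = sqrt(-116 + O))
t(-143) - 7161 = sqrt(-116 - 143) - 7161 = sqrt(-259) - 7161 = I*sqrt(259) - 7161 = -7161 + I*sqrt(259)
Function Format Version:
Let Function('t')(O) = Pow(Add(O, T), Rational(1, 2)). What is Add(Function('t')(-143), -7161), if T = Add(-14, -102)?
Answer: Add(-7161, Mul(I, Pow(259, Rational(1, 2)))) ≈ Add(-7161.0, Mul(16.093, I))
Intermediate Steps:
T = -116
Function('t')(O) = Pow(Add(-116, O), Rational(1, 2)) (Function('t')(O) = Pow(Add(O, -116), Rational(1, 2)) = Pow(Add(-116, O), Rational(1, 2)))
Add(Function('t')(-143), -7161) = Add(Pow(Add(-116, -143), Rational(1, 2)), -7161) = Add(Pow(-259, Rational(1, 2)), -7161) = Add(Mul(I, Pow(259, Rational(1, 2))), -7161) = Add(-7161, Mul(I, Pow(259, Rational(1, 2))))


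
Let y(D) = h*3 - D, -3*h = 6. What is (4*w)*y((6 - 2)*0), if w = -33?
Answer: 792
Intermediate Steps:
h = -2 (h = -⅓*6 = -2)
y(D) = -6 - D (y(D) = -2*3 - D = -6 - D)
(4*w)*y((6 - 2)*0) = (4*(-33))*(-6 - (6 - 2)*0) = -132*(-6 - 4*0) = -132*(-6 - 1*0) = -132*(-6 + 0) = -132*(-6) = 792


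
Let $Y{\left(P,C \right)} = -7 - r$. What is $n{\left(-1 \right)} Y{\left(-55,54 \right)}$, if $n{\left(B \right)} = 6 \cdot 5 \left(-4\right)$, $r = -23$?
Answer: $-1920$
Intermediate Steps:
$Y{\left(P,C \right)} = 16$ ($Y{\left(P,C \right)} = -7 - -23 = -7 + 23 = 16$)
$n{\left(B \right)} = -120$ ($n{\left(B \right)} = 30 \left(-4\right) = -120$)
$n{\left(-1 \right)} Y{\left(-55,54 \right)} = \left(-120\right) 16 = -1920$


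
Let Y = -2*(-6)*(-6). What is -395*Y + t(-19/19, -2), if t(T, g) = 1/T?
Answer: 28439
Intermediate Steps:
Y = -72 (Y = 12*(-6) = -72)
-395*Y + t(-19/19, -2) = -395*(-72) + 1/(-19/19) = 28440 + 1/(-19*1/19) = 28440 + 1/(-1) = 28440 - 1 = 28439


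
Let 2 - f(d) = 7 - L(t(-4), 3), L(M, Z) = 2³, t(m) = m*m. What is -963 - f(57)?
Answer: -966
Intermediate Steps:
t(m) = m²
L(M, Z) = 8
f(d) = 3 (f(d) = 2 - (7 - 1*8) = 2 - (7 - 8) = 2 - 1*(-1) = 2 + 1 = 3)
-963 - f(57) = -963 - 1*3 = -963 - 3 = -966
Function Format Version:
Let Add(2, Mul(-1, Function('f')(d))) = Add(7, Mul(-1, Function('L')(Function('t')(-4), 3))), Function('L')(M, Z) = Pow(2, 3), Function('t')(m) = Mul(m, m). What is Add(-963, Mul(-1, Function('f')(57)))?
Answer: -966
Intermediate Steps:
Function('t')(m) = Pow(m, 2)
Function('L')(M, Z) = 8
Function('f')(d) = 3 (Function('f')(d) = Add(2, Mul(-1, Add(7, Mul(-1, 8)))) = Add(2, Mul(-1, Add(7, -8))) = Add(2, Mul(-1, -1)) = Add(2, 1) = 3)
Add(-963, Mul(-1, Function('f')(57))) = Add(-963, Mul(-1, 3)) = Add(-963, -3) = -966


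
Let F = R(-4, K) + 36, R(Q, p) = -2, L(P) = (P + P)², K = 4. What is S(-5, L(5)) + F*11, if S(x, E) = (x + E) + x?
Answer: 464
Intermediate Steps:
L(P) = 4*P² (L(P) = (2*P)² = 4*P²)
F = 34 (F = -2 + 36 = 34)
S(x, E) = E + 2*x (S(x, E) = (E + x) + x = E + 2*x)
S(-5, L(5)) + F*11 = (4*5² + 2*(-5)) + 34*11 = (4*25 - 10) + 374 = (100 - 10) + 374 = 90 + 374 = 464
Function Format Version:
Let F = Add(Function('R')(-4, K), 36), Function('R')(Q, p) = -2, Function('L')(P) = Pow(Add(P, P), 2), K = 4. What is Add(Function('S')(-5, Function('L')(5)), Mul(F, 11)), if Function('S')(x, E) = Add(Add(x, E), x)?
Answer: 464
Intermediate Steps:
Function('L')(P) = Mul(4, Pow(P, 2)) (Function('L')(P) = Pow(Mul(2, P), 2) = Mul(4, Pow(P, 2)))
F = 34 (F = Add(-2, 36) = 34)
Function('S')(x, E) = Add(E, Mul(2, x)) (Function('S')(x, E) = Add(Add(E, x), x) = Add(E, Mul(2, x)))
Add(Function('S')(-5, Function('L')(5)), Mul(F, 11)) = Add(Add(Mul(4, Pow(5, 2)), Mul(2, -5)), Mul(34, 11)) = Add(Add(Mul(4, 25), -10), 374) = Add(Add(100, -10), 374) = Add(90, 374) = 464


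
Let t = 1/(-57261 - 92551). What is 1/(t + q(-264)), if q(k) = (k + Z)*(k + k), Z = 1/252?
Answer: 3146052/438527888635 ≈ 7.1741e-6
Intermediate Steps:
Z = 1/252 ≈ 0.0039683
q(k) = 2*k*(1/252 + k) (q(k) = (k + 1/252)*(k + k) = (1/252 + k)*(2*k) = 2*k*(1/252 + k))
t = -1/149812 (t = 1/(-149812) = -1/149812 ≈ -6.6750e-6)
1/(t + q(-264)) = 1/(-1/149812 + (1/126)*(-264)*(1 + 252*(-264))) = 1/(-1/149812 + (1/126)*(-264)*(1 - 66528)) = 1/(-1/149812 + (1/126)*(-264)*(-66527)) = 1/(-1/149812 + 2927188/21) = 1/(438527888635/3146052) = 3146052/438527888635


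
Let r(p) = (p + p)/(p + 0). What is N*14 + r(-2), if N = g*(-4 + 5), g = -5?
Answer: -68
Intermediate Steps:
r(p) = 2 (r(p) = (2*p)/p = 2)
N = -5 (N = -5*(-4 + 5) = -5*1 = -5)
N*14 + r(-2) = -5*14 + 2 = -70 + 2 = -68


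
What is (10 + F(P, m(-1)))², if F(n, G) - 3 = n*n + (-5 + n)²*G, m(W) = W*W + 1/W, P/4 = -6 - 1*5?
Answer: 3798601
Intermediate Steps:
P = -44 (P = 4*(-6 - 1*5) = 4*(-6 - 5) = 4*(-11) = -44)
m(W) = 1/W + W² (m(W) = W² + 1/W = 1/W + W²)
F(n, G) = 3 + n² + G*(-5 + n)² (F(n, G) = 3 + (n*n + (-5 + n)²*G) = 3 + (n² + G*(-5 + n)²) = 3 + n² + G*(-5 + n)²)
(10 + F(P, m(-1)))² = (10 + (3 + (-44)² + ((1 + (-1)³)/(-1))*(-5 - 44)²))² = (10 + (3 + 1936 - (1 - 1)*(-49)²))² = (10 + (3 + 1936 - 1*0*2401))² = (10 + (3 + 1936 + 0*2401))² = (10 + (3 + 1936 + 0))² = (10 + 1939)² = 1949² = 3798601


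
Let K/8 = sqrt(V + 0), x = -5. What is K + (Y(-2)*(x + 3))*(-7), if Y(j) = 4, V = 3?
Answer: 56 + 8*sqrt(3) ≈ 69.856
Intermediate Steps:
K = 8*sqrt(3) (K = 8*sqrt(3 + 0) = 8*sqrt(3) ≈ 13.856)
K + (Y(-2)*(x + 3))*(-7) = 8*sqrt(3) + (4*(-5 + 3))*(-7) = 8*sqrt(3) + (4*(-2))*(-7) = 8*sqrt(3) - 8*(-7) = 8*sqrt(3) + 56 = 56 + 8*sqrt(3)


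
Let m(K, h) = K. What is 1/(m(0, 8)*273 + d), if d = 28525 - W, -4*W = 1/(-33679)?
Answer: 134716/3842773899 ≈ 3.5057e-5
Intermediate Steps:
W = 1/134716 (W = -¼/(-33679) = -¼*(-1/33679) = 1/134716 ≈ 7.4230e-6)
d = 3842773899/134716 (d = 28525 - 1*1/134716 = 28525 - 1/134716 = 3842773899/134716 ≈ 28525.)
1/(m(0, 8)*273 + d) = 1/(0*273 + 3842773899/134716) = 1/(0 + 3842773899/134716) = 1/(3842773899/134716) = 134716/3842773899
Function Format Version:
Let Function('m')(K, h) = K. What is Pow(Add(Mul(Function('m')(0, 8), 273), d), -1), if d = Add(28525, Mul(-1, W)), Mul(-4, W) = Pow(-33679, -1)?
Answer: Rational(134716, 3842773899) ≈ 3.5057e-5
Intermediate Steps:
W = Rational(1, 134716) (W = Mul(Rational(-1, 4), Pow(-33679, -1)) = Mul(Rational(-1, 4), Rational(-1, 33679)) = Rational(1, 134716) ≈ 7.4230e-6)
d = Rational(3842773899, 134716) (d = Add(28525, Mul(-1, Rational(1, 134716))) = Add(28525, Rational(-1, 134716)) = Rational(3842773899, 134716) ≈ 28525.)
Pow(Add(Mul(Function('m')(0, 8), 273), d), -1) = Pow(Add(Mul(0, 273), Rational(3842773899, 134716)), -1) = Pow(Add(0, Rational(3842773899, 134716)), -1) = Pow(Rational(3842773899, 134716), -1) = Rational(134716, 3842773899)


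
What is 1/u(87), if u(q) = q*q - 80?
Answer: 1/7489 ≈ 0.00013353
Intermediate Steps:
u(q) = -80 + q**2 (u(q) = q**2 - 80 = -80 + q**2)
1/u(87) = 1/(-80 + 87**2) = 1/(-80 + 7569) = 1/7489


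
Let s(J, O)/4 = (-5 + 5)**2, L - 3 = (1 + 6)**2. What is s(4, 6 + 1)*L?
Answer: 0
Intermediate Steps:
L = 52 (L = 3 + (1 + 6)**2 = 3 + 7**2 = 3 + 49 = 52)
s(J, O) = 0 (s(J, O) = 4*(-5 + 5)**2 = 4*0**2 = 4*0 = 0)
s(4, 6 + 1)*L = 0*52 = 0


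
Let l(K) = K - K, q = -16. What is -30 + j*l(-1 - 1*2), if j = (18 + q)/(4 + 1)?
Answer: -30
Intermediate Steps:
j = 2/5 (j = (18 - 16)/(4 + 1) = 2/5 ≈ 0.40000)
l(K) = 0
-30 + j*l(-1 - 1*2) = -30 + (2/5)*0 = -30 + 0 = -30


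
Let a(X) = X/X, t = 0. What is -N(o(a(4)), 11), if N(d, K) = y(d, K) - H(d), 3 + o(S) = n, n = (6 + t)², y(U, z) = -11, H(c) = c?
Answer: 44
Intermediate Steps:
a(X) = 1
n = 36 (n = (6 + 0)² = 6² = 36)
o(S) = 33 (o(S) = -3 + 36 = 33)
N(d, K) = -11 - d
-N(o(a(4)), 11) = -(-11 - 1*33) = -(-11 - 33) = -1*(-44) = 44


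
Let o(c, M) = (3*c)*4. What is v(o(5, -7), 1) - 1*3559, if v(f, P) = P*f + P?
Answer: -3498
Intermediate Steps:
o(c, M) = 12*c
v(f, P) = P + P*f
v(o(5, -7), 1) - 1*3559 = 1*(1 + 12*5) - 1*3559 = 1*(1 + 60) - 3559 = 1*61 - 3559 = 61 - 3559 = -3498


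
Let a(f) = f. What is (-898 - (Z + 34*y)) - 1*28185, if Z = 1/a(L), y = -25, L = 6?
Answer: -169399/6 ≈ -28233.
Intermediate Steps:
Z = 1/6 ≈ 0.16667
(-898 - (Z + 34*y)) - 1*28185 = (-898 - (1/6 + 34*(-25))) - 1*28185 = (-898 - (1/6 - 850)) - 28185 = (-898 - 1*(-5099/6)) - 28185 = (-898 + 5099/6) - 28185 = -289/6 - 28185 = -169399/6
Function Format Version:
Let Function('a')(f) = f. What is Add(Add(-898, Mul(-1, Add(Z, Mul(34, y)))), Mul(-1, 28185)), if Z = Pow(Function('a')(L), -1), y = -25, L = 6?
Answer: Rational(-169399, 6) ≈ -28233.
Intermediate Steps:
Z = Rational(1, 6) (Z = Pow(6, -1) = Rational(1, 6) ≈ 0.16667)
Add(Add(-898, Mul(-1, Add(Z, Mul(34, y)))), Mul(-1, 28185)) = Add(Add(-898, Mul(-1, Add(Rational(1, 6), Mul(34, -25)))), Mul(-1, 28185)) = Add(Add(-898, Mul(-1, Add(Rational(1, 6), -850))), -28185) = Add(Add(-898, Mul(-1, Rational(-5099, 6))), -28185) = Add(Add(-898, Rational(5099, 6)), -28185) = Add(Rational(-289, 6), -28185) = Rational(-169399, 6)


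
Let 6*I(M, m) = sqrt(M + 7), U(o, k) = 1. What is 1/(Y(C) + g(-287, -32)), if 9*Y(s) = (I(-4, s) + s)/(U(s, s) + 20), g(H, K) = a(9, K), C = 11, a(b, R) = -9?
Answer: -3832920/34273199 - 378*sqrt(3)/34273199 ≈ -0.11185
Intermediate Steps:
I(M, m) = sqrt(7 + M)/6 (I(M, m) = sqrt(M + 7)/6 = sqrt(7 + M)/6)
g(H, K) = -9
Y(s) = s/189 + sqrt(3)/1134 (Y(s) = ((sqrt(7 - 4)/6 + s)/(1 + 20))/9 = ((sqrt(3)/6 + s)/21)/9 = ((s + sqrt(3)/6)*(1/21))/9 = (s/21 + sqrt(3)/126)/9 = s/189 + sqrt(3)/1134)
1/(Y(C) + g(-287, -32)) = 1/(((1/189)*11 + sqrt(3)/1134) - 9) = 1/((11/189 + sqrt(3)/1134) - 9) = 1/(-1690/189 + sqrt(3)/1134)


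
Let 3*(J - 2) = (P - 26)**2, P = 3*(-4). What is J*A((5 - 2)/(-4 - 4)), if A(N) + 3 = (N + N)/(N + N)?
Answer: -2900/3 ≈ -966.67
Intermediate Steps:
P = -12
J = 1450/3 (J = 2 + (-12 - 26)**2/3 = 2 + (1/3)*(-38)**2 = 2 + (1/3)*1444 = 2 + 1444/3 = 1450/3 ≈ 483.33)
A(N) = -2 (A(N) = -3 + (N + N)/(N + N) = -3 + (2*N)/((2*N)) = -3 + (2*N)*(1/(2*N)) = -3 + 1 = -2)
J*A((5 - 2)/(-4 - 4)) = (1450/3)*(-2) = -2900/3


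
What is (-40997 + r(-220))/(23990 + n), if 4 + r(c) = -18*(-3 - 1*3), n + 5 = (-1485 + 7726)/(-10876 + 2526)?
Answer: -341456550/200268509 ≈ -1.7050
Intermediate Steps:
n = -47991/8350 (n = -5 + (-1485 + 7726)/(-10876 + 2526) = -5 + 6241/(-8350) = -5 + 6241*(-1/8350) = -5 - 6241/8350 = -47991/8350 ≈ -5.7474)
r(c) = 104 (r(c) = -4 - 18*(-3 - 1*3) = -4 - 18*(-3 - 3) = -4 - 18*(-6) = -4 + 108 = 104)
(-40997 + r(-220))/(23990 + n) = (-40997 + 104)/(23990 - 47991/8350) = -40893/200268509/8350 = -40893*8350/200268509 = -341456550/200268509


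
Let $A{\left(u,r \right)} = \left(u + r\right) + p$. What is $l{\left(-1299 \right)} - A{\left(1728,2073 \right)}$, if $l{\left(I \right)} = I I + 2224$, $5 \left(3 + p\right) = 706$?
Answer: $\frac{8428429}{5} \approx 1.6857 \cdot 10^{6}$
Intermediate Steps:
$p = \frac{691}{5}$ ($p = -3 + \frac{1}{5} \cdot 706 = -3 + \frac{706}{5} = \frac{691}{5} \approx 138.2$)
$l{\left(I \right)} = 2224 + I^{2}$ ($l{\left(I \right)} = I^{2} + 2224 = 2224 + I^{2}$)
$A{\left(u,r \right)} = \frac{691}{5} + r + u$ ($A{\left(u,r \right)} = \left(u + r\right) + \frac{691}{5} = \left(r + u\right) + \frac{691}{5} = \frac{691}{5} + r + u$)
$l{\left(-1299 \right)} - A{\left(1728,2073 \right)} = \left(2224 + \left(-1299\right)^{2}\right) - \left(\frac{691}{5} + 2073 + 1728\right) = \left(2224 + 1687401\right) - \frac{19696}{5} = 1689625 - \frac{19696}{5} = \frac{8428429}{5}$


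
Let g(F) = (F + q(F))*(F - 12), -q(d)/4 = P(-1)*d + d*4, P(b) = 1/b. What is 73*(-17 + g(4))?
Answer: 24455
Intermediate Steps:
q(d) = -12*d (q(d) = -4*(d/(-1) + d*4) = -4*(-d + 4*d) = -12*d)
g(F) = -11*F*(-12 + F) (g(F) = (F - 12*F)*(F - 12) = (-11*F)*(-12 + F) = -11*F*(-12 + F))
73*(-17 + g(4)) = 73*(-17 + 11*4*(12 - 1*4)) = 73*(-17 + 11*4*(12 - 4)) = 73*(-17 + 11*4*8) = 73*(-17 + 352) = 73*335 = 24455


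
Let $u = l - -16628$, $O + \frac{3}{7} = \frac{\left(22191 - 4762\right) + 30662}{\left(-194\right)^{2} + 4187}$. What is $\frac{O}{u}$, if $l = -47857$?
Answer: $- \frac{211168}{9142633269} \approx -2.3097 \cdot 10^{-5}$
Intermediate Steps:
$O = \frac{211168}{292761}$ ($O = - \frac{3}{7} + \frac{\left(22191 - 4762\right) + 30662}{\left(-194\right)^{2} + 4187} = - \frac{3}{7} + \frac{\left(22191 - 4762\right) + 30662}{37636 + 4187} = - \frac{3}{7} + \frac{17429 + 30662}{41823} = - \frac{3}{7} + 48091 \cdot \frac{1}{41823} = - \frac{3}{7} + \frac{48091}{41823} = \frac{211168}{292761} \approx 0.7213$)
$u = -31229$ ($u = -47857 - -16628 = -47857 + 16628 = -31229$)
$\frac{O}{u} = \frac{211168}{292761 \left(-31229\right)} = \frac{211168}{292761} \left(- \frac{1}{31229}\right) = - \frac{211168}{9142633269}$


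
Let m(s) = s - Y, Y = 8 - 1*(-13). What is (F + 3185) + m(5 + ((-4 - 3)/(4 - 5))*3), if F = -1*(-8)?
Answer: 3198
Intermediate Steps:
Y = 21 (Y = 8 + 13 = 21)
F = 8
m(s) = -21 + s (m(s) = s - 1*21 = s - 21 = -21 + s)
(F + 3185) + m(5 + ((-4 - 3)/(4 - 5))*3) = (8 + 3185) + (-21 + (5 + ((-4 - 3)/(4 - 5))*3)) = 3193 + (-21 + (5 - 7/(-1)*3)) = 3193 + (-21 + (5 - 7*(-1)*3)) = 3193 + (-21 + (5 + 7*3)) = 3193 + (-21 + (5 + 21)) = 3193 + (-21 + 26) = 3193 + 5 = 3198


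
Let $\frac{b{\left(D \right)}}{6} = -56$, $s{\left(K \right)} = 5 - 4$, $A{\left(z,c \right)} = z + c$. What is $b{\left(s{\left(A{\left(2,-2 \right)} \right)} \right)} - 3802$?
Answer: $-4138$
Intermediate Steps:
$A{\left(z,c \right)} = c + z$
$s{\left(K \right)} = 1$
$b{\left(D \right)} = -336$ ($b{\left(D \right)} = 6 \left(-56\right) = -336$)
$b{\left(s{\left(A{\left(2,-2 \right)} \right)} \right)} - 3802 = -336 - 3802 = -4138$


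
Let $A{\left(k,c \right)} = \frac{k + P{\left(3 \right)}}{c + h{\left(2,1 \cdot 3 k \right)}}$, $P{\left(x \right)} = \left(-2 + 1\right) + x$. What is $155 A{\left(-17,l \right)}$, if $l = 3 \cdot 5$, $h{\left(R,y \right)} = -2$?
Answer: $- \frac{2325}{13} \approx -178.85$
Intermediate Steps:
$l = 15$
$P{\left(x \right)} = -1 + x$
$A{\left(k,c \right)} = \frac{2 + k}{-2 + c}$ ($A{\left(k,c \right)} = \frac{k + \left(-1 + 3\right)}{c - 2} = \frac{k + 2}{-2 + c} = \frac{2 + k}{-2 + c}$)
$155 A{\left(-17,l \right)} = 155 \frac{2 - 17}{-2 + 15} = 155 \cdot \frac{1}{13} \left(-15\right) = 155 \left(- \frac{15}{13}\right) = - \frac{2325}{13}$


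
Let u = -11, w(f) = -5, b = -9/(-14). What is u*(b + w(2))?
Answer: 671/14 ≈ 47.929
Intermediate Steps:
b = 9/14 (b = -9*(-1/14) = 9/14 ≈ 0.64286)
u*(b + w(2)) = -11*(9/14 - 5) = -11*(-61/14) = 671/14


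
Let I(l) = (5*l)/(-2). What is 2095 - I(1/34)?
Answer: 142465/68 ≈ 2095.1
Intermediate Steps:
I(l) = -5*l/2 (I(l) = (5*l)*(-½) = -5*l/2)
2095 - I(1/34) = 2095 - (-5)/(2*34) = 2095 - 1*(-5/68) = 2095 + 5/68 = 142465/68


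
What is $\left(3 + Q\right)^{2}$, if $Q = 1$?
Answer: $16$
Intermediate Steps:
$\left(3 + Q\right)^{2} = \left(3 + 1\right)^{2} = 4^{2} = 16$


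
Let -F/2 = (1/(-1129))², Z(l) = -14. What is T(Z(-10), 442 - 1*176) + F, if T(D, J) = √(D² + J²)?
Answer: -2/1274641 + 14*√362 ≈ 266.37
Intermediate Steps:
F = -2/1274641 (F = -2*(1/(-1129))² = -2*(-1/1129)² = -2*1/1274641 = -2/1274641 ≈ -1.5691e-6)
T(Z(-10), 442 - 1*176) + F = √((-14)² + (442 - 1*176)²) - 2/1274641 = √(196 + (442 - 176)²) - 2/1274641 = √(196 + 266²) - 2/1274641 = √(196 + 70756) - 2/1274641 = √70952 - 2/1274641 = 14*√362 - 2/1274641 = -2/1274641 + 14*√362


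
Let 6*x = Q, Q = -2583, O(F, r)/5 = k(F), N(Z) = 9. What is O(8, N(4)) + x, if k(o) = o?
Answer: -781/2 ≈ -390.50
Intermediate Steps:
O(F, r) = 5*F
x = -861/2 (x = (⅙)*(-2583) = -861/2 ≈ -430.50)
O(8, N(4)) + x = 5*8 - 861/2 = 40 - 861/2 = -781/2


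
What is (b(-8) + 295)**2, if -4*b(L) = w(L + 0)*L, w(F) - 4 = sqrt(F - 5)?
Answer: 91757 + 1212*I*sqrt(13) ≈ 91757.0 + 4369.9*I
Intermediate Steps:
w(F) = 4 + sqrt(-5 + F) (w(F) = 4 + sqrt(F - 5) = 4 + sqrt(-5 + F))
b(L) = -L*(4 + sqrt(-5 + L))/4 (b(L) = -(4 + sqrt(-5 + (L + 0)))*L/4 = -(4 + sqrt(-5 + L))*L/4 = -L*(4 + sqrt(-5 + L))/4)
(b(-8) + 295)**2 = (-1/4*(-8)*(4 + sqrt(-5 - 8)) + 295)**2 = (-1/4*(-8)*(4 + sqrt(-13)) + 295)**2 = (-1/4*(-8)*(4 + I*sqrt(13)) + 295)**2 = ((8 + 2*I*sqrt(13)) + 295)**2 = (303 + 2*I*sqrt(13))**2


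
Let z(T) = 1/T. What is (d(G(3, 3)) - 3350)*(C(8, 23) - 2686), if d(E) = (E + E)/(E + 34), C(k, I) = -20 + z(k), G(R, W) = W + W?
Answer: 725109559/80 ≈ 9.0639e+6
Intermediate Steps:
G(R, W) = 2*W
C(k, I) = -20 + 1/k
d(E) = 2*E/(34 + E) (d(E) = (2*E)/(34 + E) = 2*E/(34 + E))
(d(G(3, 3)) - 3350)*(C(8, 23) - 2686) = (2*(2*3)/(34 + 2*3) - 3350)*((-20 + 1/8) - 2686) = (2*6/(34 + 6) - 3350)*((-20 + ⅛) - 2686) = (2*6/40 - 3350)*(-159/8 - 2686) = (2*6*(1/40) - 3350)*(-21647/8) = (3/10 - 3350)*(-21647/8) = -33497/10*(-21647/8) = 725109559/80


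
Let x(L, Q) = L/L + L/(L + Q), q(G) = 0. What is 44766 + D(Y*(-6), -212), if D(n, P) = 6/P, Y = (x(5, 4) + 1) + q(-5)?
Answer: 4745193/106 ≈ 44766.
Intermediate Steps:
x(L, Q) = 1 + L/(L + Q)
Y = 23/9 (Y = ((4 + 2*5)/(5 + 4) + 1) + 0 = ((4 + 10)/9 + 1) + 0 = ((1/9)*14 + 1) + 0 = (14/9 + 1) + 0 = 23/9 + 0 = 23/9 ≈ 2.5556)
44766 + D(Y*(-6), -212) = 44766 + 6/(-212) = 44766 + 6*(-1/212) = 44766 - 3/106 = 4745193/106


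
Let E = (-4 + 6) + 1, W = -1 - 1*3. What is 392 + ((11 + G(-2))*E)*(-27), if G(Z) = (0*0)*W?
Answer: -499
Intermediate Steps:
W = -4 (W = -1 - 3 = -4)
E = 3 (E = 2 + 1 = 3)
G(Z) = 0 (G(Z) = (0*0)*(-4) = 0*(-4) = 0)
392 + ((11 + G(-2))*E)*(-27) = 392 + ((11 + 0)*3)*(-27) = 392 + (11*3)*(-27) = 392 + 33*(-27) = 392 - 891 = -499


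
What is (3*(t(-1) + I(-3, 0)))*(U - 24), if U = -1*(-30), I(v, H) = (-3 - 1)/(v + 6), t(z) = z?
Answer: -42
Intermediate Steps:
I(v, H) = -4/(6 + v)
U = 30
(3*(t(-1) + I(-3, 0)))*(U - 24) = (3*(-1 - 4/(6 - 3)))*(30 - 24) = (3*(-1 - 4/3))*6 = (3*(-7/3))*6 = -7*6 = -42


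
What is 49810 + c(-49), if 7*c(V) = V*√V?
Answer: 49810 - 49*I ≈ 49810.0 - 49.0*I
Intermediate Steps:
c(V) = V^(3/2)/7 (c(V) = (V*√V)/7 = V^(3/2)/7)
49810 + c(-49) = 49810 + (-49)^(3/2)/7 = 49810 + (-343*I)/7 = 49810 - 49*I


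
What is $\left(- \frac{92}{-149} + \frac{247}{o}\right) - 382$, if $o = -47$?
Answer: $- \frac{2707625}{7003} \approx -386.64$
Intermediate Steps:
$\left(- \frac{92}{-149} + \frac{247}{o}\right) - 382 = \left(- \frac{92}{-149} + \frac{247}{-47}\right) - 382 = \left(\left(-92\right) \left(- \frac{1}{149}\right) + 247 \left(- \frac{1}{47}\right)\right) - 382 = \left(\frac{92}{149} - \frac{247}{47}\right) - 382 = - \frac{32479}{7003} - 382 = - \frac{2707625}{7003}$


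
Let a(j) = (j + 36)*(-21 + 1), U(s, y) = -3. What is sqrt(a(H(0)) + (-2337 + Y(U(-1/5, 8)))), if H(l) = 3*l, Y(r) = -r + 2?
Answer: 2*I*sqrt(763) ≈ 55.245*I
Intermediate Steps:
Y(r) = 2 - r
a(j) = -720 - 20*j (a(j) = (36 + j)*(-20) = -720 - 20*j)
sqrt(a(H(0)) + (-2337 + Y(U(-1/5, 8)))) = sqrt((-720 - 60*0) + (-2337 + (2 - 1*(-3)))) = sqrt((-720 - 20*0) + (-2337 + (2 + 3))) = sqrt((-720 + 0) + (-2337 + 5)) = sqrt(-720 - 2332) = sqrt(-3052) = 2*I*sqrt(763)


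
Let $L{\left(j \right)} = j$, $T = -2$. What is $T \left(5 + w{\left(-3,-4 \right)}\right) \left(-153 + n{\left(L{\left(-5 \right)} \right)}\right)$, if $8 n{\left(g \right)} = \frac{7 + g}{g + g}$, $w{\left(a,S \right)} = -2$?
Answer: $\frac{18363}{20} \approx 918.15$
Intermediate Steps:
$n{\left(g \right)} = \frac{7 + g}{16 g}$ ($n{\left(g \right)} = \frac{\left(7 + g\right) \frac{1}{g + g}}{8} = \frac{\left(7 + g\right) \frac{1}{2 g}}{8} = \frac{\frac{1}{2} \frac{1}{g} \left(7 + g\right)}{8} = \frac{7 + g}{16 g}$)
$T \left(5 + w{\left(-3,-4 \right)}\right) \left(-153 + n{\left(L{\left(-5 \right)} \right)}\right) = - 2 \left(5 - 2\right) \left(-153 + \frac{7 - 5}{16 \left(-5\right)}\right) = \left(-2\right) 3 \left(-153 + \frac{1}{16} \left(- \frac{1}{5}\right) 2\right) = - 6 \left(-153 - \frac{1}{40}\right) = \left(-6\right) \left(- \frac{6121}{40}\right) = \frac{18363}{20}$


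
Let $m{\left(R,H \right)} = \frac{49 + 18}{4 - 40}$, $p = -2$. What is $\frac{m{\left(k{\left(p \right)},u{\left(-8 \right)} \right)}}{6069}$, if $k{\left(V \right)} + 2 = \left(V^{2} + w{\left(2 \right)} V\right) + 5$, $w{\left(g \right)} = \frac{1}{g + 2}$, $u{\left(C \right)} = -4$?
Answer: $- \frac{67}{218484} \approx -0.00030666$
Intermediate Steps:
$w{\left(g \right)} = \frac{1}{2 + g}$
$k{\left(V \right)} = 3 + V^{2} + \frac{V}{4}$ ($k{\left(V \right)} = -2 + \left(\left(V^{2} + \frac{V}{2 + 2}\right) + 5\right) = -2 + \left(\left(V^{2} + \frac{V}{4}\right) + 5\right) = -2 + \left(5 + V^{2} + \frac{V}{4}\right) = 3 + V^{2} + \frac{V}{4}$)
$m{\left(R,H \right)} = - \frac{67}{36}$ ($m{\left(R,H \right)} = \frac{67}{-36} = 67 \left(- \frac{1}{36}\right) = - \frac{67}{36}$)
$\frac{m{\left(k{\left(p \right)},u{\left(-8 \right)} \right)}}{6069} = - \frac{67}{36 \cdot 6069} = \left(- \frac{67}{36}\right) \frac{1}{6069} = - \frac{67}{218484}$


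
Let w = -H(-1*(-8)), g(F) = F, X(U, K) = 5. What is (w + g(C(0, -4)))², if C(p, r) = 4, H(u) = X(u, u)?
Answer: 1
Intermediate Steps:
H(u) = 5
w = -5 (w = -1*5 = -5)
(w + g(C(0, -4)))² = (-5 + 4)² = (-1)² = 1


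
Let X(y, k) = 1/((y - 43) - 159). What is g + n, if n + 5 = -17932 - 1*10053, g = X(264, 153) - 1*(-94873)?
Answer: 4146747/62 ≈ 66883.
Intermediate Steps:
X(y, k) = 1/(-202 + y) (X(y, k) = 1/((-43 + y) - 159) = 1/(-202 + y))
g = 5882127/62 (g = 1/(-202 + 264) - 1*(-94873) = 1/62 + 94873 = 5882127/62 ≈ 94873.)
n = -27990 (n = -5 + (-17932 - 1*10053) = -5 + (-17932 - 10053) = -5 - 27985 = -27990)
g + n = 5882127/62 - 27990 = 4146747/62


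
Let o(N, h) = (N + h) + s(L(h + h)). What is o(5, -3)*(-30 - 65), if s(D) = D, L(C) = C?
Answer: 380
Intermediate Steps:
o(N, h) = N + 3*h (o(N, h) = (N + h) + (h + h) = (N + h) + 2*h = N + 3*h)
o(5, -3)*(-30 - 65) = (5 + 3*(-3))*(-30 - 65) = (5 - 9)*(-95) = -4*(-95) = 380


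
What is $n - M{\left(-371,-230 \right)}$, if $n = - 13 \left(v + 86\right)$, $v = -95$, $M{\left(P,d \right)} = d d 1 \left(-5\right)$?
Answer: $264617$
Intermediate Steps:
$M{\left(P,d \right)} = - 5 d^{2}$ ($M{\left(P,d \right)} = d^{2} \left(-5\right) = - 5 d^{2}$)
$n = 117$ ($n = - 13 \left(-95 + 86\right) = \left(-13\right) \left(-9\right) = 117$)
$n - M{\left(-371,-230 \right)} = 117 - - 5 \left(-230\right)^{2} = 117 - \left(-5\right) 52900 = 117 - -264500 = 117 + 264500 = 264617$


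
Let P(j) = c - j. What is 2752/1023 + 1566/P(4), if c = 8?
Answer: 806513/2046 ≈ 394.19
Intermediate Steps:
P(j) = 8 - j
2752/1023 + 1566/P(4) = 2752/1023 + 1566/(8 - 1*4) = 2752*(1/1023) + 1566/(8 - 4) = 2752/1023 + 1566/4 = 2752/1023 + 1566*(1/4) = 2752/1023 + 783/2 = 806513/2046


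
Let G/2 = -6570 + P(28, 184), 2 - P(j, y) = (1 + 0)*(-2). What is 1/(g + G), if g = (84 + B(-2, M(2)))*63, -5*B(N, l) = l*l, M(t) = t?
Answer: -5/39452 ≈ -0.00012674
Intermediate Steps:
B(N, l) = -l**2/5 (B(N, l) = -l*l/5 = -l**2/5)
P(j, y) = 4 (P(j, y) = 2 - (1 + 0)*(-2) = 2 - (-2) = 2 - 1*(-2) = 2 + 2 = 4)
g = 26208/5 (g = (84 - 1/5*2**2)*63 = (84 - 1/5*4)*63 = (84 - 4/5)*63 = (416/5)*63 = 26208/5 ≈ 5241.6)
G = -13132 (G = 2*(-6570 + 4) = 2*(-6566) = -13132)
1/(g + G) = 1/(26208/5 - 13132) = 1/(-39452/5) = -5/39452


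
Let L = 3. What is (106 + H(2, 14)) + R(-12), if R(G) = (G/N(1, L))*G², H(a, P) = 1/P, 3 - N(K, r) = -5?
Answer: -1539/14 ≈ -109.93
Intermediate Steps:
N(K, r) = 8 (N(K, r) = 3 - 1*(-5) = 3 + 5 = 8)
R(G) = G³/8 (R(G) = (G/8)*G² = G³/8)
(106 + H(2, 14)) + R(-12) = (106 + 1/14) + (⅛)*(-12)³ = (106 + 1/14) + (⅛)*(-1728) = 1485/14 - 216 = -1539/14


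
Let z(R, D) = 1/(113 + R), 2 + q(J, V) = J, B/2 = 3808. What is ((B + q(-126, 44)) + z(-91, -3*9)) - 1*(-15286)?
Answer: 501029/22 ≈ 22774.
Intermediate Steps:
B = 7616 (B = 2*3808 = 7616)
q(J, V) = -2 + J
((B + q(-126, 44)) + z(-91, -3*9)) - 1*(-15286) = ((7616 + (-2 - 126)) + 1/(113 - 91)) - 1*(-15286) = ((7616 - 128) + 1/22) + 15286 = (7488 + 1/22) + 15286 = 164737/22 + 15286 = 501029/22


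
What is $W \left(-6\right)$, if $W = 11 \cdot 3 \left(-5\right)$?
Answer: $990$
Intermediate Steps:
$W = -165$ ($W = 33 \left(-5\right) = -165$)
$W \left(-6\right) = \left(-165\right) \left(-6\right) = 990$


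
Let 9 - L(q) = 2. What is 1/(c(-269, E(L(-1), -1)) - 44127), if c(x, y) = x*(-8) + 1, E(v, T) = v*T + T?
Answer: -1/41974 ≈ -2.3824e-5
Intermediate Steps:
L(q) = 7 (L(q) = 9 - 1*2 = 9 - 2 = 7)
E(v, T) = T + T*v (E(v, T) = T*v + T = T + T*v)
c(x, y) = 1 - 8*x (c(x, y) = -8*x + 1 = 1 - 8*x)
1/(c(-269, E(L(-1), -1)) - 44127) = 1/((1 - 8*(-269)) - 44127) = 1/((1 + 2152) - 44127) = 1/(2153 - 44127) = 1/(-41974) = -1/41974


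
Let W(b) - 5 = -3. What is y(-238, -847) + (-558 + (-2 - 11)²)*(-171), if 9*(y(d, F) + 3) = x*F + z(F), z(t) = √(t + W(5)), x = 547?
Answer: 135335/9 + 13*I*√5/9 ≈ 15037.0 + 3.2299*I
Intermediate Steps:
W(b) = 2 (W(b) = 5 - 3 = 2)
z(t) = √(2 + t) (z(t) = √(t + 2) = √(2 + t))
y(d, F) = -3 + √(2 + F)/9 + 547*F/9 (y(d, F) = -3 + (547*F + √(2 + F))/9 = -3 + (√(2 + F) + 547*F)/9 = -3 + (√(2 + F)/9 + 547*F/9) = -3 + √(2 + F)/9 + 547*F/9)
y(-238, -847) + (-558 + (-2 - 11)²)*(-171) = (-3 + √(2 - 847)/9 + (547/9)*(-847)) + (-558 + (-2 - 11)²)*(-171) = (-3 + √(-845)/9 - 463309/9) + (-558 + (-13)²)*(-171) = (-3 + (13*I*√5)/9 - 463309/9) + (-558 + 169)*(-171) = (-3 + 13*I*√5/9 - 463309/9) - 389*(-171) = (-463336/9 + 13*I*√5/9) + 66519 = 135335/9 + 13*I*√5/9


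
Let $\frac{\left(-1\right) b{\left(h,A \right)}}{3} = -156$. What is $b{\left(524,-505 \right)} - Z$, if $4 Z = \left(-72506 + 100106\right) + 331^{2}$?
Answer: $- \frac{135289}{4} \approx -33822.0$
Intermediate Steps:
$b{\left(h,A \right)} = 468$ ($b{\left(h,A \right)} = \left(-3\right) \left(-156\right) = 468$)
$Z = \frac{137161}{4}$ ($Z = \frac{\left(-72506 + 100106\right) + 331^{2}}{4} = \frac{27600 + 109561}{4} = \frac{1}{4} \cdot 137161 = \frac{137161}{4} \approx 34290.0$)
$b{\left(524,-505 \right)} - Z = 468 - \frac{137161}{4} = - \frac{135289}{4}$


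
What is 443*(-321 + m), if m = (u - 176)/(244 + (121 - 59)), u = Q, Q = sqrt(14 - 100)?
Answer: -21796043/153 + 443*I*sqrt(86)/306 ≈ -1.4246e+5 + 13.426*I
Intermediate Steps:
Q = I*sqrt(86) (Q = sqrt(-86) = I*sqrt(86) ≈ 9.2736*I)
u = I*sqrt(86) ≈ 9.2736*I
m = -88/153 + I*sqrt(86)/306 (m = (I*sqrt(86) - 176)/(244 + (121 - 59)) = (-176 + I*sqrt(86))/(244 + 62) = (-176 + I*sqrt(86))/306 = (-176 + I*sqrt(86))*(1/306) = -88/153 + I*sqrt(86)/306 ≈ -0.57516 + 0.030306*I)
443*(-321 + m) = 443*(-321 + (-88/153 + I*sqrt(86)/306)) = 443*(-49201/153 + I*sqrt(86)/306) = -21796043/153 + 443*I*sqrt(86)/306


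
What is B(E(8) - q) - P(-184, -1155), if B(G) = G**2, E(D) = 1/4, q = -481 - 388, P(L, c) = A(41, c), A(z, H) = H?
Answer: 12108009/16 ≈ 7.5675e+5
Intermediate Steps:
P(L, c) = c
q = -869
E(D) = 1/4
B(E(8) - q) - P(-184, -1155) = (1/4 - 1*(-869))**2 - 1*(-1155) = (1/4 + 869)**2 + 1155 = (3477/4)**2 + 1155 = 12089529/16 + 1155 = 12108009/16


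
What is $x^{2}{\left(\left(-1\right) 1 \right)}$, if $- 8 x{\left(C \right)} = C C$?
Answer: $\frac{1}{64} \approx 0.015625$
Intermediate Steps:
$x{\left(C \right)} = - \frac{C^{2}}{8}$ ($x{\left(C \right)} = - \frac{C C}{8} = - \frac{C^{2}}{8}$)
$x^{2}{\left(\left(-1\right) 1 \right)} = \left(- \frac{\left(\left(-1\right) 1\right)^{2}}{8}\right)^{2} = \left(- \frac{\left(-1\right)^{2}}{8}\right)^{2} = \left(\left(- \frac{1}{8}\right) 1\right)^{2} = \left(- \frac{1}{8}\right)^{2} = \frac{1}{64}$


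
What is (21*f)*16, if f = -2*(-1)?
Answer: 672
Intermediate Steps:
f = 2
(21*f)*16 = (21*2)*16 = 42*16 = 672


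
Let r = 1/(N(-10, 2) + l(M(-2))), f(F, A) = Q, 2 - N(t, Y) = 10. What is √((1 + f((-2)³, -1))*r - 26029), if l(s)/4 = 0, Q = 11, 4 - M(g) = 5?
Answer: I*√104122/2 ≈ 161.34*I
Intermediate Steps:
N(t, Y) = -8 (N(t, Y) = 2 - 1*10 = 2 - 10 = -8)
M(g) = -1 (M(g) = 4 - 1*5 = 4 - 5 = -1)
f(F, A) = 11
l(s) = 0 (l(s) = 4*0 = 0)
r = -⅛ (r = 1/(-8 + 0) = 1/(-8) = -⅛ ≈ -0.12500)
√((1 + f((-2)³, -1))*r - 26029) = √((1 + 11)*(-⅛) - 26029) = √(12*(-⅛) - 26029) = √(-3/2 - 26029) = √(-52061/2) = I*√104122/2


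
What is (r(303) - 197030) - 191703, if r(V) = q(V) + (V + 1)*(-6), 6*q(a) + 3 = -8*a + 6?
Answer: -781921/2 ≈ -3.9096e+5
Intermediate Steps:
q(a) = ½ - 4*a/3 (q(a) = -½ + (-8*a + 6)/6 = -½ + (6 - 8*a)/6 = -½ + (1 - 4*a/3) = ½ - 4*a/3)
r(V) = -11/2 - 22*V/3 (r(V) = (½ - 4*V/3) + (V + 1)*(-6) = (½ - 4*V/3) + (1 + V)*(-6) = (½ - 4*V/3) + (-6 - 6*V) = -11/2 - 22*V/3)
(r(303) - 197030) - 191703 = ((-11/2 - 22/3*303) - 197030) - 191703 = ((-11/2 - 2222) - 197030) - 191703 = (-4455/2 - 197030) - 191703 = -398515/2 - 191703 = -781921/2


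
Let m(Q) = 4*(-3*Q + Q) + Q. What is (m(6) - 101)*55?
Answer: -7865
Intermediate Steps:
m(Q) = -7*Q (m(Q) = 4*(-2*Q) + Q = -8*Q + Q = -7*Q)
(m(6) - 101)*55 = (-7*6 - 101)*55 = (-42 - 101)*55 = -143*55 = -7865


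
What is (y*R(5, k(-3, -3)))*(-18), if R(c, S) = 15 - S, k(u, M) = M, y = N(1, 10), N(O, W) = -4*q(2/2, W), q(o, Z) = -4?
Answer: -5184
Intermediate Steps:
N(O, W) = 16 (N(O, W) = -4*(-4) = 16)
y = 16
(y*R(5, k(-3, -3)))*(-18) = (16*(15 - 1*(-3)))*(-18) = (16*(15 + 3))*(-18) = (16*18)*(-18) = 288*(-18) = -5184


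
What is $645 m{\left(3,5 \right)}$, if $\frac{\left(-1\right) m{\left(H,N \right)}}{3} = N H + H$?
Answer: $-34830$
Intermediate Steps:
$m{\left(H,N \right)} = - 3 H - 3 H N$ ($m{\left(H,N \right)} = - 3 \left(N H + H\right) = - 3 \left(H N + H\right) = - 3 \left(H + H N\right) = - 3 H - 3 H N$)
$645 m{\left(3,5 \right)} = 645 \left(\left(-3\right) 3 \left(1 + 5\right)\right) = 645 \left(\left(-3\right) 3 \cdot 6\right) = 645 \left(-54\right) = -34830$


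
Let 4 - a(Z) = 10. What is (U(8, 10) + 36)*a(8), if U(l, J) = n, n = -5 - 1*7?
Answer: -144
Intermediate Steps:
n = -12 (n = -5 - 7 = -12)
a(Z) = -6 (a(Z) = 4 - 1*10 = 4 - 10 = -6)
U(l, J) = -12
(U(8, 10) + 36)*a(8) = (-12 + 36)*(-6) = 24*(-6) = -144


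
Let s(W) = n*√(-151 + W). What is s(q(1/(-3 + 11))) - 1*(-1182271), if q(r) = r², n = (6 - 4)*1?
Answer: 1182271 + I*√9663/4 ≈ 1.1823e+6 + 24.575*I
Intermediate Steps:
n = 2 (n = 2*1 = 2)
s(W) = 2*√(-151 + W)
s(q(1/(-3 + 11))) - 1*(-1182271) = 2*√(-151 + (1/(-3 + 11))²) - 1*(-1182271) = 2*√(-151 + (1/8)²) + 1182271 = 2*√(-151 + (⅛)²) + 1182271 = 2*√(-151 + 1/64) + 1182271 = 2*√(-9663/64) + 1182271 = 2*(I*√9663/8) + 1182271 = I*√9663/4 + 1182271 = 1182271 + I*√9663/4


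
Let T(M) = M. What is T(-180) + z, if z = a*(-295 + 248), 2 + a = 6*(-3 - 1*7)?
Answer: 2734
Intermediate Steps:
a = -62 (a = -2 + 6*(-3 - 1*7) = -2 + 6*(-3 - 7) = -2 + 6*(-10) = -2 - 60 = -62)
z = 2914 (z = -62*(-295 + 248) = -62*(-47) = 2914)
T(-180) + z = -180 + 2914 = 2734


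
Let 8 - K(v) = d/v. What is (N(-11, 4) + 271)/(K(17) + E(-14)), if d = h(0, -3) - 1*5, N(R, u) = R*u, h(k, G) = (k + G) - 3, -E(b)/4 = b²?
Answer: -3859/13181 ≈ -0.29277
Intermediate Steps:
E(b) = -4*b²
h(k, G) = -3 + G + k (h(k, G) = (G + k) - 3 = -3 + G + k)
d = -11 (d = (-3 - 3 + 0) - 1*5 = -6 - 5 = -11)
K(v) = 8 + 11/v (K(v) = 8 - (-11)/v = 8 + 11/v)
(N(-11, 4) + 271)/(K(17) + E(-14)) = (-11*4 + 271)/((8 + 11/17) - 4*(-14)²) = (-44 + 271)/((8 + 11*(1/17)) - 4*196) = 227/((8 + 11/17) - 784) = 227/(147/17 - 784) = 227/(-13181/17) = 227*(-17/13181) = -3859/13181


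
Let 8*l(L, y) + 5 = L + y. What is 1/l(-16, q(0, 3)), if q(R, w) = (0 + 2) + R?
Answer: -8/19 ≈ -0.42105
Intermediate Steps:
q(R, w) = 2 + R
l(L, y) = -5/8 + L/8 + y/8 (l(L, y) = -5/8 + (L + y)/8 = -5/8 + (L/8 + y/8) = -5/8 + L/8 + y/8)
1/l(-16, q(0, 3)) = 1/(-5/8 + (⅛)*(-16) + (2 + 0)/8) = 1/(-5/8 - 2 + (⅛)*2) = 1/(-5/8 - 2 + ¼) = 1/(-19/8) = -8/19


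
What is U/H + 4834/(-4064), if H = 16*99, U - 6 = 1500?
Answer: -16007/67056 ≈ -0.23871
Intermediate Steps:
U = 1506 (U = 6 + 1500 = 1506)
H = 1584
U/H + 4834/(-4064) = 1506/1584 + 4834/(-4064) = 1506*(1/1584) + 4834*(-1/4064) = 251/264 - 2417/2032 = -16007/67056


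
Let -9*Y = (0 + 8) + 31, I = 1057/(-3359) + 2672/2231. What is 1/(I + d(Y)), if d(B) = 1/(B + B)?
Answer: 194842154/149562319 ≈ 1.3027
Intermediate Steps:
I = 6617081/7493929 (I = 1057*(-1/3359) + 2672*(1/2231) = -1057/3359 + 2672/2231 = 6617081/7493929 ≈ 0.88299)
Y = -13/3 (Y = -((0 + 8) + 31)/9 = -(8 + 31)/9 = -⅑*39 = -13/3 ≈ -4.3333)
d(B) = 1/(2*B)
1/(I + d(Y)) = 1/(6617081/7493929 + 1/(2*(-13/3))) = 1/(6617081/7493929 + (½)*(-3/13)) = 1/(6617081/7493929 - 3/26) = 1/(149562319/194842154) = 194842154/149562319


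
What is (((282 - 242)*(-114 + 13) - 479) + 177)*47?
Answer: -204074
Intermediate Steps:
(((282 - 242)*(-114 + 13) - 479) + 177)*47 = ((40*(-101) - 479) + 177)*47 = ((-4040 - 479) + 177)*47 = (-4519 + 177)*47 = -4342*47 = -204074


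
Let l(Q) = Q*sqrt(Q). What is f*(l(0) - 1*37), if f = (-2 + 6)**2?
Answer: -592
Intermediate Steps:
f = 16 (f = 4**2 = 16)
l(Q) = Q**(3/2)
f*(l(0) - 1*37) = 16*(0**(3/2) - 1*37) = 16*(0 - 37) = 16*(-37) = -592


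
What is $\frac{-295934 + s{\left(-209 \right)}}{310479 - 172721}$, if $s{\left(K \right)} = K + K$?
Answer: $- \frac{148176}{68879} \approx -2.1512$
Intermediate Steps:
$s{\left(K \right)} = 2 K$
$\frac{-295934 + s{\left(-209 \right)}}{310479 - 172721} = \frac{-295934 + 2 \left(-209\right)}{310479 - 172721} = \frac{-295934 - 418}{137758} = \left(-296352\right) \frac{1}{137758} = - \frac{148176}{68879}$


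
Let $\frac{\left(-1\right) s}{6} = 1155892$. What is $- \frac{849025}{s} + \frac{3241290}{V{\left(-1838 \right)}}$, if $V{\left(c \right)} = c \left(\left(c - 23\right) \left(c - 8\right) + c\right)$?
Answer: $\frac{333476917111345}{2735518684695648} \approx 0.12191$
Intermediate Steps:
$s = -6935352$ ($s = \left(-6\right) 1155892 = -6935352$)
$V{\left(c \right)} = c \left(c + \left(-23 + c\right) \left(-8 + c\right)\right)$ ($V{\left(c \right)} = c \left(\left(-23 + c\right) \left(-8 + c\right) + c\right) = c \left(c + \left(-23 + c\right) \left(-8 + c\right)\right)$)
$- \frac{849025}{s} + \frac{3241290}{V{\left(-1838 \right)}} = - \frac{849025}{-6935352} + \frac{3241290}{\left(-1838\right) \left(184 + \left(-1838\right)^{2} - -55140\right)} = \left(-849025\right) \left(- \frac{1}{6935352}\right) + \frac{3241290}{\left(-1838\right) \left(184 + 3378244 + 55140\right)} = \frac{849025}{6935352} + \frac{3241290}{\left(-1838\right) 3433568} = \frac{849025}{6935352} + \frac{3241290}{-6310897984} = \frac{849025}{6935352} + 3241290 \left(- \frac{1}{6310897984}\right) = \frac{849025}{6935352} - \frac{1620645}{3155448992} = \frac{333476917111345}{2735518684695648}$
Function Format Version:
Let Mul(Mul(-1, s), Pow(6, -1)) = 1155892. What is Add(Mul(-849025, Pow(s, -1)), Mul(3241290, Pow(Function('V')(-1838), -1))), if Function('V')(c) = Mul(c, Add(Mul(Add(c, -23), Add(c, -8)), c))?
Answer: Rational(333476917111345, 2735518684695648) ≈ 0.12191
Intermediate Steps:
s = -6935352 (s = Mul(-6, 1155892) = -6935352)
Function('V')(c) = Mul(c, Add(c, Mul(Add(-23, c), Add(-8, c)))) (Function('V')(c) = Mul(c, Add(Mul(Add(-23, c), Add(-8, c)), c)) = Mul(c, Add(c, Mul(Add(-23, c), Add(-8, c)))))
Add(Mul(-849025, Pow(s, -1)), Mul(3241290, Pow(Function('V')(-1838), -1))) = Add(Mul(-849025, Pow(-6935352, -1)), Mul(3241290, Pow(Mul(-1838, Add(184, Pow(-1838, 2), Mul(-30, -1838))), -1))) = Add(Mul(-849025, Rational(-1, 6935352)), Mul(3241290, Pow(Mul(-1838, Add(184, 3378244, 55140)), -1))) = Add(Rational(849025, 6935352), Mul(3241290, Pow(Mul(-1838, 3433568), -1))) = Add(Rational(849025, 6935352), Mul(3241290, Pow(-6310897984, -1))) = Add(Rational(849025, 6935352), Mul(3241290, Rational(-1, 6310897984))) = Add(Rational(849025, 6935352), Rational(-1620645, 3155448992)) = Rational(333476917111345, 2735518684695648)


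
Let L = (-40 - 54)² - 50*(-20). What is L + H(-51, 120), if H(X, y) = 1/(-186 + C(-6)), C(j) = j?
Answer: 1888511/192 ≈ 9836.0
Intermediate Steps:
L = 9836 (L = (-94)² - 1*(-1000) = 8836 + 1000 = 9836)
H(X, y) = -1/192 (H(X, y) = 1/(-186 - 6) = 1/(-192) = -1/192)
L + H(-51, 120) = 9836 - 1/192 = 1888511/192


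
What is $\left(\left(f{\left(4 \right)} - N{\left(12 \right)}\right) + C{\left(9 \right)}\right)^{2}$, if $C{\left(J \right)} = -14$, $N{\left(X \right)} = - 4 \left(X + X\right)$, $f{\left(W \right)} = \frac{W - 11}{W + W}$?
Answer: $\frac{421201}{64} \approx 6581.3$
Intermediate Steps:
$f{\left(W \right)} = \frac{-11 + W}{2 W}$
$N{\left(X \right)} = - 8 X$ ($N{\left(X \right)} = - 4 \cdot 2 X = - 8 X$)
$\left(\left(f{\left(4 \right)} - N{\left(12 \right)}\right) + C{\left(9 \right)}\right)^{2} = \left(\left(\frac{-11 + 4}{2 \cdot 4} - \left(-8\right) 12\right) - 14\right)^{2} = \left(\left(\frac{1}{2} \cdot \frac{1}{4} \left(-7\right) - -96\right) - 14\right)^{2} = \left(\left(- \frac{7}{8} + 96\right) - 14\right)^{2} = \left(\frac{761}{8} - 14\right)^{2} = \left(\frac{649}{8}\right)^{2} = \frac{421201}{64}$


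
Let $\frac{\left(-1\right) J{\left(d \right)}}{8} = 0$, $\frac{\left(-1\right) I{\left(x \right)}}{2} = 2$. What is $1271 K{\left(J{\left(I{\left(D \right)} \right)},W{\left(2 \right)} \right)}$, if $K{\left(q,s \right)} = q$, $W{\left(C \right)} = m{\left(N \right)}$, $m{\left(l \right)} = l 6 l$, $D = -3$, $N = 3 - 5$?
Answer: $0$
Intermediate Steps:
$N = -2$ ($N = 3 - 5 = -2$)
$I{\left(x \right)} = -4$ ($I{\left(x \right)} = \left(-2\right) 2 = -4$)
$J{\left(d \right)} = 0$ ($J{\left(d \right)} = \left(-8\right) 0 = 0$)
$m{\left(l \right)} = 6 l^{2}$ ($m{\left(l \right)} = 6 l l = 6 l^{2}$)
$W{\left(C \right)} = 24$ ($W{\left(C \right)} = 6 \left(-2\right)^{2} = 6 \cdot 4 = 24$)
$1271 K{\left(J{\left(I{\left(D \right)} \right)},W{\left(2 \right)} \right)} = 1271 \cdot 0 = 0$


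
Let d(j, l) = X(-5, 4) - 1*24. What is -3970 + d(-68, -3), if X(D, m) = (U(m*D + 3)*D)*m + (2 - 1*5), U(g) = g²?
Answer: -9777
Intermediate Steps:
X(D, m) = -3 + D*m*(3 + D*m)² (X(D, m) = ((m*D + 3)²*D)*m + (2 - 1*5) = ((D*m + 3)²*D)*m + (2 - 5) = ((3 + D*m)²*D)*m - 3 = (D*(3 + D*m)²)*m - 3 = D*m*(3 + D*m)² - 3 = -3 + D*m*(3 + D*m)²)
d(j, l) = -5807 (d(j, l) = (-3 - 5*4*(3 - 5*4)²) - 1*24 = (-3 - 5*4*(3 - 20)²) - 24 = (-3 - 5*4*(-17)²) - 24 = (-3 - 5*4*289) - 24 = (-3 - 5780) - 24 = -5783 - 24 = -5807)
-3970 + d(-68, -3) = -3970 - 5807 = -9777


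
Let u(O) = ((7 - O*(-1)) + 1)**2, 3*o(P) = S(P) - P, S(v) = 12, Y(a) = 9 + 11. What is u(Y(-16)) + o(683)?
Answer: 1681/3 ≈ 560.33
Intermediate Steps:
Y(a) = 20
o(P) = 4 - P/3 (o(P) = (12 - P)/3 = 4 - P/3)
u(O) = (8 + O)**2 (u(O) = ((7 - (-1)*O) + 1)**2 = ((7 + O) + 1)**2 = (8 + O)**2)
u(Y(-16)) + o(683) = (8 + 20)**2 + (4 - 1/3*683) = 28**2 + (4 - 683/3) = 784 - 671/3 = 1681/3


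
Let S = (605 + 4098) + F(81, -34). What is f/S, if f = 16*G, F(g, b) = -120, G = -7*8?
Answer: -896/4583 ≈ -0.19551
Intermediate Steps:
G = -56
S = 4583 (S = (605 + 4098) - 120 = 4703 - 120 = 4583)
f = -896 (f = 16*(-56) = -896)
f/S = -896/4583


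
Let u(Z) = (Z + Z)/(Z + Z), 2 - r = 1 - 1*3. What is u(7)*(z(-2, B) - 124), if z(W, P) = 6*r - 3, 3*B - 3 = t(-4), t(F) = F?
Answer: -103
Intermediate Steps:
B = -⅓ (B = 1 + (⅓)*(-4) = 1 - 4/3 = -⅓ ≈ -0.33333)
r = 4 (r = 2 - (1 - 1*3) = 2 - (1 - 3) = 2 - 1*(-2) = 2 + 2 = 4)
u(Z) = 1 (u(Z) = (2*Z)/((2*Z)) = (2*Z)*(1/(2*Z)) = 1)
z(W, P) = 21 (z(W, P) = 6*4 - 3 = 24 - 3 = 21)
u(7)*(z(-2, B) - 124) = 1*(21 - 124) = 1*(-103) = -103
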